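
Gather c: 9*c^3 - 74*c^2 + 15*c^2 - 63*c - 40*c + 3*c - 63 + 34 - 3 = 9*c^3 - 59*c^2 - 100*c - 32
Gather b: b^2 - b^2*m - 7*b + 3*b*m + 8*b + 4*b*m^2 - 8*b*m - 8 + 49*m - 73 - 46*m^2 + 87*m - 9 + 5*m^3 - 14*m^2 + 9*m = b^2*(1 - m) + b*(4*m^2 - 5*m + 1) + 5*m^3 - 60*m^2 + 145*m - 90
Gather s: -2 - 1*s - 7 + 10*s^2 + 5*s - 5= 10*s^2 + 4*s - 14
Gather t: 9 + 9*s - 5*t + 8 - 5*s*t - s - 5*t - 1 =8*s + t*(-5*s - 10) + 16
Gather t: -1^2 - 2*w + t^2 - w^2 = t^2 - w^2 - 2*w - 1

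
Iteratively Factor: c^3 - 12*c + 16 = (c + 4)*(c^2 - 4*c + 4) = (c - 2)*(c + 4)*(c - 2)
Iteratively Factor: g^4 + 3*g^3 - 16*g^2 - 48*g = (g - 4)*(g^3 + 7*g^2 + 12*g) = (g - 4)*(g + 3)*(g^2 + 4*g) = g*(g - 4)*(g + 3)*(g + 4)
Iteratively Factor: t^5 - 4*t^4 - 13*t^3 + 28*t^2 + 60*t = (t - 3)*(t^4 - t^3 - 16*t^2 - 20*t) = (t - 3)*(t + 2)*(t^3 - 3*t^2 - 10*t) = t*(t - 3)*(t + 2)*(t^2 - 3*t - 10) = t*(t - 5)*(t - 3)*(t + 2)*(t + 2)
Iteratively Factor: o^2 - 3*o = (o - 3)*(o)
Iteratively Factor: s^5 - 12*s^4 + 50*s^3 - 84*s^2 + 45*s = (s)*(s^4 - 12*s^3 + 50*s^2 - 84*s + 45) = s*(s - 3)*(s^3 - 9*s^2 + 23*s - 15) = s*(s - 3)*(s - 1)*(s^2 - 8*s + 15) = s*(s - 3)^2*(s - 1)*(s - 5)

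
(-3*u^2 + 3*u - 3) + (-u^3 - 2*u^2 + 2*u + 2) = -u^3 - 5*u^2 + 5*u - 1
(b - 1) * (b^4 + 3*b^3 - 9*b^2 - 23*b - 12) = b^5 + 2*b^4 - 12*b^3 - 14*b^2 + 11*b + 12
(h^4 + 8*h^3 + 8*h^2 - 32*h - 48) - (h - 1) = h^4 + 8*h^3 + 8*h^2 - 33*h - 47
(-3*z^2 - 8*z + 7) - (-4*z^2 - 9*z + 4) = z^2 + z + 3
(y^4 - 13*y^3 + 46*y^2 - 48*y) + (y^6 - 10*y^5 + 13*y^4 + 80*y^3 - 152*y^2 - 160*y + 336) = y^6 - 10*y^5 + 14*y^4 + 67*y^3 - 106*y^2 - 208*y + 336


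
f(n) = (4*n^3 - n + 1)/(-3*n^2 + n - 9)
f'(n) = (6*n - 1)*(4*n^3 - n + 1)/(-3*n^2 + n - 9)^2 + (12*n^2 - 1)/(-3*n^2 + n - 9) = ((1 - 12*n^2)*(3*n^2 - n + 9) + (6*n - 1)*(4*n^3 - n + 1))/(3*n^2 - n + 9)^2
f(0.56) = -0.12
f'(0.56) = -0.26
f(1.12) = -0.47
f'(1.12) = -0.97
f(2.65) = -2.65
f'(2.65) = -1.59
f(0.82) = -0.23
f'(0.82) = -0.60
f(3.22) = -3.56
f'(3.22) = -1.58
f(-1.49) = 0.63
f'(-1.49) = -1.13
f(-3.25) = 3.03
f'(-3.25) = -1.45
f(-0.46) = -0.11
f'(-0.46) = -0.19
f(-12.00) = 15.23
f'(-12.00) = -1.36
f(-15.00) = 19.29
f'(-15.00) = -1.35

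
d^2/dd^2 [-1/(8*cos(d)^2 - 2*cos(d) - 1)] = 2*(128*sin(d)^4 - 82*sin(d)^2 + 29*cos(d) - 6*cos(3*d) - 58)/((2*cos(d) - 1)^3*(4*cos(d) + 1)^3)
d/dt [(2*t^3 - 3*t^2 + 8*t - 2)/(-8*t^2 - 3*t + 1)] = (-16*t^4 - 12*t^3 + 79*t^2 - 38*t + 2)/(64*t^4 + 48*t^3 - 7*t^2 - 6*t + 1)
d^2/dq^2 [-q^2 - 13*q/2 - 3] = -2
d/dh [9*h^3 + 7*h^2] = h*(27*h + 14)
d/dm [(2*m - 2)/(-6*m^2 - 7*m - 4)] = 2*(6*m^2 - 12*m - 11)/(36*m^4 + 84*m^3 + 97*m^2 + 56*m + 16)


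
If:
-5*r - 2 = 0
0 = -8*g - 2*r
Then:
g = 1/10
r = -2/5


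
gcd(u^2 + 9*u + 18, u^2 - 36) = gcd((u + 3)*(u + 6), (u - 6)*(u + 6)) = u + 6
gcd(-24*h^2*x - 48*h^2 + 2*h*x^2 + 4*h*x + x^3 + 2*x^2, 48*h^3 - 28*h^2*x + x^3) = -24*h^2 + 2*h*x + x^2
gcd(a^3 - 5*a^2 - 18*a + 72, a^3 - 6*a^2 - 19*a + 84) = a^2 + a - 12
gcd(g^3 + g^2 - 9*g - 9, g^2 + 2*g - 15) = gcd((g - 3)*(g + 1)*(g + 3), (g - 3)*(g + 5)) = g - 3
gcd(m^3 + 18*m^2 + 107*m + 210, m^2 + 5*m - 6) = m + 6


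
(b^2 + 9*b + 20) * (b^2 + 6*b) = b^4 + 15*b^3 + 74*b^2 + 120*b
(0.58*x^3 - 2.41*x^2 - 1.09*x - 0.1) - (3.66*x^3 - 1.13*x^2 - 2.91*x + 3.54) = -3.08*x^3 - 1.28*x^2 + 1.82*x - 3.64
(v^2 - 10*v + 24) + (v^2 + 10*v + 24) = 2*v^2 + 48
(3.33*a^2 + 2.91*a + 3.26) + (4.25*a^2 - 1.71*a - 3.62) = 7.58*a^2 + 1.2*a - 0.36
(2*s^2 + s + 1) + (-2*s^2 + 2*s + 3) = 3*s + 4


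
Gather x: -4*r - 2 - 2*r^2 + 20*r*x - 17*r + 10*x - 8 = -2*r^2 - 21*r + x*(20*r + 10) - 10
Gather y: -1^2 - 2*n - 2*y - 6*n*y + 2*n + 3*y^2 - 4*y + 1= 3*y^2 + y*(-6*n - 6)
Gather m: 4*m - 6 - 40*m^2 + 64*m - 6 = -40*m^2 + 68*m - 12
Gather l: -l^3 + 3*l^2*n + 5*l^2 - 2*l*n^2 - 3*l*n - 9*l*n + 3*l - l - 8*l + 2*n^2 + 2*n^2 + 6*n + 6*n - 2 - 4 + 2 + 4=-l^3 + l^2*(3*n + 5) + l*(-2*n^2 - 12*n - 6) + 4*n^2 + 12*n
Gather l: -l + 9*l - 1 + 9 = 8*l + 8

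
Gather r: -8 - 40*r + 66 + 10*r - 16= 42 - 30*r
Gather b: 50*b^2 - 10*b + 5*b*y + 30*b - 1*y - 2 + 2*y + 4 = 50*b^2 + b*(5*y + 20) + y + 2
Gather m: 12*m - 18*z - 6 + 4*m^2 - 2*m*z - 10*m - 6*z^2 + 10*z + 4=4*m^2 + m*(2 - 2*z) - 6*z^2 - 8*z - 2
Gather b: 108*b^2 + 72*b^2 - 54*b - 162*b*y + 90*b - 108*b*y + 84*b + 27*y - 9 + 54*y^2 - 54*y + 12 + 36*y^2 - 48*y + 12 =180*b^2 + b*(120 - 270*y) + 90*y^2 - 75*y + 15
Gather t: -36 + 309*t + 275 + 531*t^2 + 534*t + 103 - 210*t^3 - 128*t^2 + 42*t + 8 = -210*t^3 + 403*t^2 + 885*t + 350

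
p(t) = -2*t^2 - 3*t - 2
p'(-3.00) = 9.00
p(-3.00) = -11.00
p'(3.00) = -15.00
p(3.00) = -29.00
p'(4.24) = -19.96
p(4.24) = -50.68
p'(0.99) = -6.96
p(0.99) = -6.93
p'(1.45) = -8.80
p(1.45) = -10.56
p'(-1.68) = 3.72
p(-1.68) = -2.60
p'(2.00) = -11.00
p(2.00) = -16.00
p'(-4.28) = 14.12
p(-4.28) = -25.80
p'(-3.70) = 11.80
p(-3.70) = -18.28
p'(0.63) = -5.52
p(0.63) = -4.68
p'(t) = -4*t - 3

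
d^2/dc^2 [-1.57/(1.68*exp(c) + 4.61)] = (12.159336 - 4.431168*exp(c))*exp(c)/(1.68*exp(c) + 4.61)^3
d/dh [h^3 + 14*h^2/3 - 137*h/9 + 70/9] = 3*h^2 + 28*h/3 - 137/9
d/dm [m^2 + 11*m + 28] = 2*m + 11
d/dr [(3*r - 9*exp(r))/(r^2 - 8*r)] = 3*(r*(1 - 3*exp(r))*(r - 8) - 2*(r - 4)*(r - 3*exp(r)))/(r^2*(r - 8)^2)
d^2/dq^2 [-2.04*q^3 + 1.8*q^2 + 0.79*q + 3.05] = 3.6 - 12.24*q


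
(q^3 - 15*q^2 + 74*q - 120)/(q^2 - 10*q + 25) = (q^2 - 10*q + 24)/(q - 5)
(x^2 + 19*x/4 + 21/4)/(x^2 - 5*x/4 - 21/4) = (x + 3)/(x - 3)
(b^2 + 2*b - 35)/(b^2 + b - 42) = (b - 5)/(b - 6)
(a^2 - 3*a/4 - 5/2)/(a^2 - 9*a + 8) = (4*a^2 - 3*a - 10)/(4*(a^2 - 9*a + 8))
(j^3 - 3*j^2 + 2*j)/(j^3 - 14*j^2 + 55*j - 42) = j*(j - 2)/(j^2 - 13*j + 42)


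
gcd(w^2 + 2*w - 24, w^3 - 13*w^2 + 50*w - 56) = w - 4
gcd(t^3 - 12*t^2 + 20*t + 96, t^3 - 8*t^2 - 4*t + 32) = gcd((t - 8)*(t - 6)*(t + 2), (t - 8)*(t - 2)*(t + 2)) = t^2 - 6*t - 16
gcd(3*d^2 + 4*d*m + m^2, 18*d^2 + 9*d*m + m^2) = 3*d + m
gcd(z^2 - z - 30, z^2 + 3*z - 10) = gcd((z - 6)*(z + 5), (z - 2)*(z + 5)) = z + 5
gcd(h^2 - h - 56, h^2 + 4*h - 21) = h + 7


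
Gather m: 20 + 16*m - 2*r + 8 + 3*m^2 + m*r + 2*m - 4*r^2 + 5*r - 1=3*m^2 + m*(r + 18) - 4*r^2 + 3*r + 27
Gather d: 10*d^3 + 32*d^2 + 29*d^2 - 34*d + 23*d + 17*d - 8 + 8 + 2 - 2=10*d^3 + 61*d^2 + 6*d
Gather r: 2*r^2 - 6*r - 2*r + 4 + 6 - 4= 2*r^2 - 8*r + 6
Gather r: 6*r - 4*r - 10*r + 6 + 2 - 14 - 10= -8*r - 16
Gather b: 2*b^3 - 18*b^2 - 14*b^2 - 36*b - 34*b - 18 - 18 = 2*b^3 - 32*b^2 - 70*b - 36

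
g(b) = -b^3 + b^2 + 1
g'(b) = -3*b^2 + 2*b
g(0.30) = 1.06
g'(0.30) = 0.33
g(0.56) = 1.14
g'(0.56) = 0.18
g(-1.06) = 3.31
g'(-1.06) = -5.49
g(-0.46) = 1.31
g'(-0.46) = -1.55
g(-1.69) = 8.68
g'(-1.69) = -11.95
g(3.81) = -39.79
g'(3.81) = -35.93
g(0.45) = 1.11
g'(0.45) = 0.29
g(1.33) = 0.42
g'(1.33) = -2.65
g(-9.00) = 811.00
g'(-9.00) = -261.00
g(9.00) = -647.00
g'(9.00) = -225.00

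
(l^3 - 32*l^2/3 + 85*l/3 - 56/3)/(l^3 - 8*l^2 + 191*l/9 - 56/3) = 3*(l^2 - 8*l + 7)/(3*l^2 - 16*l + 21)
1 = 1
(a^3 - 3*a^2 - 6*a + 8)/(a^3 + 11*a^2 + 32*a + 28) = (a^2 - 5*a + 4)/(a^2 + 9*a + 14)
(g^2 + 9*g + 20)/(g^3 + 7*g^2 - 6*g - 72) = (g + 5)/(g^2 + 3*g - 18)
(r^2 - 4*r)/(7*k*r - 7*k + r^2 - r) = r*(r - 4)/(7*k*r - 7*k + r^2 - r)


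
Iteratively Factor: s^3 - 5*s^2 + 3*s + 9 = (s - 3)*(s^2 - 2*s - 3) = (s - 3)*(s + 1)*(s - 3)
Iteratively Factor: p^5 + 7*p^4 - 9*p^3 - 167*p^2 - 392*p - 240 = (p + 3)*(p^4 + 4*p^3 - 21*p^2 - 104*p - 80) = (p + 3)*(p + 4)*(p^3 - 21*p - 20) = (p + 1)*(p + 3)*(p + 4)*(p^2 - p - 20) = (p + 1)*(p + 3)*(p + 4)^2*(p - 5)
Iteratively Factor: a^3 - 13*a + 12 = (a - 3)*(a^2 + 3*a - 4) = (a - 3)*(a + 4)*(a - 1)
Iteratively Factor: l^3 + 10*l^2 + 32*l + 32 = (l + 4)*(l^2 + 6*l + 8) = (l + 4)^2*(l + 2)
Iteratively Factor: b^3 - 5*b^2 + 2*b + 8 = (b - 4)*(b^2 - b - 2) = (b - 4)*(b + 1)*(b - 2)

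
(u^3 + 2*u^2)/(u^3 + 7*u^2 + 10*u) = u/(u + 5)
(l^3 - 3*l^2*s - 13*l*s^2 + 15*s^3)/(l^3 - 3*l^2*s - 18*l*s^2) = (-l^2 + 6*l*s - 5*s^2)/(l*(-l + 6*s))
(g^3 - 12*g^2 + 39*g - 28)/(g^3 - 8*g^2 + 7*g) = (g - 4)/g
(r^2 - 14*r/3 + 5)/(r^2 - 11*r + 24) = (r - 5/3)/(r - 8)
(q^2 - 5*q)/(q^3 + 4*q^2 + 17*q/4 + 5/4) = 4*q*(q - 5)/(4*q^3 + 16*q^2 + 17*q + 5)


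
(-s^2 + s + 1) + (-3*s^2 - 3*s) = -4*s^2 - 2*s + 1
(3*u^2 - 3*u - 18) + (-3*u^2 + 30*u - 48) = 27*u - 66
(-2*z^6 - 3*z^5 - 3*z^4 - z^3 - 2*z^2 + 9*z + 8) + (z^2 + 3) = -2*z^6 - 3*z^5 - 3*z^4 - z^3 - z^2 + 9*z + 11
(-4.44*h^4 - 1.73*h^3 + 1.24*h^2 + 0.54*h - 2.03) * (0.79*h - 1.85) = -3.5076*h^5 + 6.8473*h^4 + 4.1801*h^3 - 1.8674*h^2 - 2.6027*h + 3.7555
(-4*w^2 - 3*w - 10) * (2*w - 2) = -8*w^3 + 2*w^2 - 14*w + 20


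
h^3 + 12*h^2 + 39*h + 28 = (h + 1)*(h + 4)*(h + 7)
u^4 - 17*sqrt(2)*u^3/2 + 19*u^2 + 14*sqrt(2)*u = u*(u - 7*sqrt(2))*(u - 2*sqrt(2))*(u + sqrt(2)/2)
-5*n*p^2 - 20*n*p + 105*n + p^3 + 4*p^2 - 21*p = (-5*n + p)*(p - 3)*(p + 7)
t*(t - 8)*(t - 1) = t^3 - 9*t^2 + 8*t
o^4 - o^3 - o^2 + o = o*(o - 1)^2*(o + 1)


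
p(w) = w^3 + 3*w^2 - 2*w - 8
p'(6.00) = 142.00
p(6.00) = 304.00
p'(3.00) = 43.00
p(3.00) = 40.00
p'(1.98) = 21.64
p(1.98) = 7.56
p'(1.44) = 12.86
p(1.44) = -1.67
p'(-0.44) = -4.06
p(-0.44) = -6.62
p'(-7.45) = 119.81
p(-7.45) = -240.09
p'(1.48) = 13.45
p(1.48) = -1.15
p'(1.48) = 13.45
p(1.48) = -1.15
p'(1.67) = 16.39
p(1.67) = 1.68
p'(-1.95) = -2.29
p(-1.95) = -0.11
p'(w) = 3*w^2 + 6*w - 2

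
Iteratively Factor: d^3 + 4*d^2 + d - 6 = (d + 3)*(d^2 + d - 2) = (d - 1)*(d + 3)*(d + 2)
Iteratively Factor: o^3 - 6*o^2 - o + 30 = (o - 3)*(o^2 - 3*o - 10) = (o - 5)*(o - 3)*(o + 2)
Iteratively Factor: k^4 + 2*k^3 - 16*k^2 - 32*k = (k - 4)*(k^3 + 6*k^2 + 8*k) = k*(k - 4)*(k^2 + 6*k + 8) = k*(k - 4)*(k + 4)*(k + 2)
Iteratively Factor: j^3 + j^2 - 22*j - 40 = (j - 5)*(j^2 + 6*j + 8) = (j - 5)*(j + 4)*(j + 2)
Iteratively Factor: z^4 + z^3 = (z)*(z^3 + z^2) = z*(z + 1)*(z^2) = z^2*(z + 1)*(z)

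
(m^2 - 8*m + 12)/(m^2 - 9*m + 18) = (m - 2)/(m - 3)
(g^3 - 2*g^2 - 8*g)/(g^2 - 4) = g*(g - 4)/(g - 2)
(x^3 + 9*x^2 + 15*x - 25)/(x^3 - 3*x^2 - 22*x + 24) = (x^2 + 10*x + 25)/(x^2 - 2*x - 24)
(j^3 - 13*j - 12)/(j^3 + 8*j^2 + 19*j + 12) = (j - 4)/(j + 4)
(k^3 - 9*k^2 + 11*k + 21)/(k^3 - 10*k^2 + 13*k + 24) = (k - 7)/(k - 8)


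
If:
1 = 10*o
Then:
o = 1/10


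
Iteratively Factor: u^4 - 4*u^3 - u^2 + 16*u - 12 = (u - 3)*(u^3 - u^2 - 4*u + 4) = (u - 3)*(u + 2)*(u^2 - 3*u + 2) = (u - 3)*(u - 2)*(u + 2)*(u - 1)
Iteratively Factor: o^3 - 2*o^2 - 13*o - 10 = (o - 5)*(o^2 + 3*o + 2) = (o - 5)*(o + 1)*(o + 2)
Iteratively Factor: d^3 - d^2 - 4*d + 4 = (d - 1)*(d^2 - 4) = (d - 2)*(d - 1)*(d + 2)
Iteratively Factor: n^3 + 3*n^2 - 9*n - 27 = (n - 3)*(n^2 + 6*n + 9) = (n - 3)*(n + 3)*(n + 3)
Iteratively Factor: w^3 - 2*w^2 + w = (w - 1)*(w^2 - w) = w*(w - 1)*(w - 1)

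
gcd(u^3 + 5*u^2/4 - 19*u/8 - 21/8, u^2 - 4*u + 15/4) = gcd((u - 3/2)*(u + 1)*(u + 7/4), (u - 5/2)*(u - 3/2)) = u - 3/2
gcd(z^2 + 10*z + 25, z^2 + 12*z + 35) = z + 5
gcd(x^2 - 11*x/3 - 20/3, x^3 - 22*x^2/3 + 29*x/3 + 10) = x - 5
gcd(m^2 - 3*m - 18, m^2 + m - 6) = m + 3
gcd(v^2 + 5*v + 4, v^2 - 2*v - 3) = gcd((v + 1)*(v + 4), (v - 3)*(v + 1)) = v + 1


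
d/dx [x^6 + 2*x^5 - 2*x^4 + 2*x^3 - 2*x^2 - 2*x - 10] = 6*x^5 + 10*x^4 - 8*x^3 + 6*x^2 - 4*x - 2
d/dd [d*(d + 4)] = 2*d + 4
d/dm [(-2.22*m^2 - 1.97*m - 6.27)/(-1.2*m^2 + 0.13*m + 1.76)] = (-2.6526*m^2 - 22.8624*m - 2.6521)/(1.44*m^4 - 0.312*m^3 - 4.2071*m^2 + 0.4576*m + 3.0976)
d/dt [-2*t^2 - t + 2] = -4*t - 1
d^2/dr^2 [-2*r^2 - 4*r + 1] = -4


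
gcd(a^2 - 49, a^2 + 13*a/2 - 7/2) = a + 7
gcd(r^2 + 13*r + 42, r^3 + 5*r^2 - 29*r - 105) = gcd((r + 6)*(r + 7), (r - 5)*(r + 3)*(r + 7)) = r + 7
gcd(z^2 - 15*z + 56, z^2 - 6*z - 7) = z - 7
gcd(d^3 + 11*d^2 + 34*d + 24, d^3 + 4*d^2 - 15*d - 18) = d^2 + 7*d + 6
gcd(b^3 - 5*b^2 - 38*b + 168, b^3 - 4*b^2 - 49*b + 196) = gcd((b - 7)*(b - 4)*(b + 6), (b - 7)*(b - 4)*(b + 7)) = b^2 - 11*b + 28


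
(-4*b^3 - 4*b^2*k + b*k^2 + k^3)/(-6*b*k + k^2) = (4*b^3 + 4*b^2*k - b*k^2 - k^3)/(k*(6*b - k))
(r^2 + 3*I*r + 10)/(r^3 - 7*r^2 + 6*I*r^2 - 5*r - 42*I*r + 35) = (r - 2*I)/(r^2 + r*(-7 + I) - 7*I)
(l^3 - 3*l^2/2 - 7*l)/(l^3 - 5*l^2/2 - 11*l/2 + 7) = l/(l - 1)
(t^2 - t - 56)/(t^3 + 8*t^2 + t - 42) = (t - 8)/(t^2 + t - 6)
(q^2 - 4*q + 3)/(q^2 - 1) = (q - 3)/(q + 1)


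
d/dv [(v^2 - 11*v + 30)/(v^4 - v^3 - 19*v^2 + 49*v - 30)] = ((11 - 2*v)*(-v^4 + v^3 + 19*v^2 - 49*v + 30) - (v^2 - 11*v + 30)*(4*v^3 - 3*v^2 - 38*v + 49))/(-v^4 + v^3 + 19*v^2 - 49*v + 30)^2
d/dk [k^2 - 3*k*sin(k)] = -3*k*cos(k) + 2*k - 3*sin(k)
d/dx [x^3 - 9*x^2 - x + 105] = 3*x^2 - 18*x - 1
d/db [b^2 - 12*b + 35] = 2*b - 12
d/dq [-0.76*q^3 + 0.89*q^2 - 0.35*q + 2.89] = -2.28*q^2 + 1.78*q - 0.35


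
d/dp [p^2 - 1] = 2*p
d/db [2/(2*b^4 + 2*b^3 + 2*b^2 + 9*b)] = 2*(-8*b^3 - 6*b^2 - 4*b - 9)/(b^2*(2*b^3 + 2*b^2 + 2*b + 9)^2)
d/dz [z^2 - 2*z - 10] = 2*z - 2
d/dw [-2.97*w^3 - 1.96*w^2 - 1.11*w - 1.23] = -8.91*w^2 - 3.92*w - 1.11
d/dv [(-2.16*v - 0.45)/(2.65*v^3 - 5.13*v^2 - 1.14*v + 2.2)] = (11.448*v^3 - 7.5033*v^2 - 4.617*v - 5.265)/(7.0225*v^6 - 27.189*v^5 + 20.2749*v^4 + 23.3564*v^3 - 21.2724*v^2 - 5.016*v + 4.84)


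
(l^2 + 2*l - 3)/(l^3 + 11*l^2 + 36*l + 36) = (l - 1)/(l^2 + 8*l + 12)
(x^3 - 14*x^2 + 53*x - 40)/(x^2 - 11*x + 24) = (x^2 - 6*x + 5)/(x - 3)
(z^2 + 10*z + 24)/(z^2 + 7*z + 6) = (z + 4)/(z + 1)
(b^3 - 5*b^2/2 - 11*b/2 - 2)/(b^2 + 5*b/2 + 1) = (b^2 - 3*b - 4)/(b + 2)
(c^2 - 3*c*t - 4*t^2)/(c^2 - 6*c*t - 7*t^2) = (-c + 4*t)/(-c + 7*t)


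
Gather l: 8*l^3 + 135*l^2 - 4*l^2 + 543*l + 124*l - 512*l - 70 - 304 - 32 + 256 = 8*l^3 + 131*l^2 + 155*l - 150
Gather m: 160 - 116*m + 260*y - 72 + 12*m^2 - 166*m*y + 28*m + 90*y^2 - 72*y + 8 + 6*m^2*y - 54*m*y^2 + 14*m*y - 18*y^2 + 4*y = m^2*(6*y + 12) + m*(-54*y^2 - 152*y - 88) + 72*y^2 + 192*y + 96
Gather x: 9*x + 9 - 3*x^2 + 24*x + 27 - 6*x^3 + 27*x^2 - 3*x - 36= -6*x^3 + 24*x^2 + 30*x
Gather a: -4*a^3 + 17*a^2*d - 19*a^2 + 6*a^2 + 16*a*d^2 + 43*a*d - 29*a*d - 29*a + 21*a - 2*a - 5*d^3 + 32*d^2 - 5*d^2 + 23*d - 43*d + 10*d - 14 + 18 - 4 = -4*a^3 + a^2*(17*d - 13) + a*(16*d^2 + 14*d - 10) - 5*d^3 + 27*d^2 - 10*d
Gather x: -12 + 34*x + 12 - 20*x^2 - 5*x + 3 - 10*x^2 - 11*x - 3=-30*x^2 + 18*x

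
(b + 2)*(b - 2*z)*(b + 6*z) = b^3 + 4*b^2*z + 2*b^2 - 12*b*z^2 + 8*b*z - 24*z^2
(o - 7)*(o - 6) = o^2 - 13*o + 42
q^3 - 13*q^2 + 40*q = q*(q - 8)*(q - 5)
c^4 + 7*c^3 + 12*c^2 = c^2*(c + 3)*(c + 4)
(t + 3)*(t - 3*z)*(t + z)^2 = t^4 - t^3*z + 3*t^3 - 5*t^2*z^2 - 3*t^2*z - 3*t*z^3 - 15*t*z^2 - 9*z^3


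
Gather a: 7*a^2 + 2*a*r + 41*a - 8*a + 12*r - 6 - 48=7*a^2 + a*(2*r + 33) + 12*r - 54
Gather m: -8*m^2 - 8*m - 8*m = -8*m^2 - 16*m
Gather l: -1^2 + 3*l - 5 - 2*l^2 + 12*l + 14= -2*l^2 + 15*l + 8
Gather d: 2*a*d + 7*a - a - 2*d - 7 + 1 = 6*a + d*(2*a - 2) - 6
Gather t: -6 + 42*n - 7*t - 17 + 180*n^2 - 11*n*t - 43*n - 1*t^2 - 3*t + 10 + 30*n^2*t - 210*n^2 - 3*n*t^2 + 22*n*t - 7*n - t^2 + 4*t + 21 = -30*n^2 - 8*n + t^2*(-3*n - 2) + t*(30*n^2 + 11*n - 6) + 8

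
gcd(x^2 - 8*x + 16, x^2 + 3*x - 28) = x - 4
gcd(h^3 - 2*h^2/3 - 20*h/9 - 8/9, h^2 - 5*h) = 1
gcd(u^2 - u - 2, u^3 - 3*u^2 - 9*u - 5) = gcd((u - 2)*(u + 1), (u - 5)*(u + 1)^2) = u + 1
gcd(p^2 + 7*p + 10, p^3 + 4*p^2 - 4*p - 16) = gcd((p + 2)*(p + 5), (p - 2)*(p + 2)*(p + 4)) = p + 2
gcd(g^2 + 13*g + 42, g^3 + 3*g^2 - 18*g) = g + 6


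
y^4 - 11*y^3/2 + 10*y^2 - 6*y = y*(y - 2)^2*(y - 3/2)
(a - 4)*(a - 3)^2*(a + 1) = a^4 - 9*a^3 + 23*a^2 - 3*a - 36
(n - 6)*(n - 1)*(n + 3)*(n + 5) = n^4 + n^3 - 35*n^2 - 57*n + 90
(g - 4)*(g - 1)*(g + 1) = g^3 - 4*g^2 - g + 4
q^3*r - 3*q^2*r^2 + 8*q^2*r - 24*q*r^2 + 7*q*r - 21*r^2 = (q + 7)*(q - 3*r)*(q*r + r)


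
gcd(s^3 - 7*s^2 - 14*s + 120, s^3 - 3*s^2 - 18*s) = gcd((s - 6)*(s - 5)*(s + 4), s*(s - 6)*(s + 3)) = s - 6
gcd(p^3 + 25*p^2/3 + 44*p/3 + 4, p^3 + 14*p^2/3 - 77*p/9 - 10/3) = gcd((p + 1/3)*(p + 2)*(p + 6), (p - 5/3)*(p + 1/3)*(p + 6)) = p^2 + 19*p/3 + 2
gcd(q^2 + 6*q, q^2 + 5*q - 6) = q + 6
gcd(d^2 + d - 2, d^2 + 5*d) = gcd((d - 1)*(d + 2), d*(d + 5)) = 1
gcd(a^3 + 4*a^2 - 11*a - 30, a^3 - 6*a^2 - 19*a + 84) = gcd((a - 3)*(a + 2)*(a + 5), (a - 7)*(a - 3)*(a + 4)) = a - 3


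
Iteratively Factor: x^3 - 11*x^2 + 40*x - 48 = (x - 3)*(x^2 - 8*x + 16) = (x - 4)*(x - 3)*(x - 4)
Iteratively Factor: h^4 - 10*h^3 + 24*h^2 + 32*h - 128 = (h - 4)*(h^3 - 6*h^2 + 32) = (h - 4)*(h + 2)*(h^2 - 8*h + 16) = (h - 4)^2*(h + 2)*(h - 4)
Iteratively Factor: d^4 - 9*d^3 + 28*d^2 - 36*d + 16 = (d - 4)*(d^3 - 5*d^2 + 8*d - 4) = (d - 4)*(d - 2)*(d^2 - 3*d + 2) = (d - 4)*(d - 2)^2*(d - 1)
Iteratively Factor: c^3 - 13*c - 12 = (c + 1)*(c^2 - c - 12) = (c + 1)*(c + 3)*(c - 4)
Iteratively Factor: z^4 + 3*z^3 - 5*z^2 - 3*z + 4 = (z - 1)*(z^3 + 4*z^2 - z - 4) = (z - 1)*(z + 1)*(z^2 + 3*z - 4) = (z - 1)*(z + 1)*(z + 4)*(z - 1)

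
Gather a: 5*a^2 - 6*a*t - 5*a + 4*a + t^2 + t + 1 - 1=5*a^2 + a*(-6*t - 1) + t^2 + t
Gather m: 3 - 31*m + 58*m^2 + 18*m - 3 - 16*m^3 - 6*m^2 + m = -16*m^3 + 52*m^2 - 12*m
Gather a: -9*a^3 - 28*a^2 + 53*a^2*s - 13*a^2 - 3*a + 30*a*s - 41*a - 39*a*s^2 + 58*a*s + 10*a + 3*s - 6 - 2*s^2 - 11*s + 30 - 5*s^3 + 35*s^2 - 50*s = -9*a^3 + a^2*(53*s - 41) + a*(-39*s^2 + 88*s - 34) - 5*s^3 + 33*s^2 - 58*s + 24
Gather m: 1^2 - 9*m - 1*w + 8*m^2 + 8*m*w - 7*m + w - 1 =8*m^2 + m*(8*w - 16)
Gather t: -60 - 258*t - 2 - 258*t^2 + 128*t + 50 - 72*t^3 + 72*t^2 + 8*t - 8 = -72*t^3 - 186*t^2 - 122*t - 20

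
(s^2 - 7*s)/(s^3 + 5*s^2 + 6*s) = (s - 7)/(s^2 + 5*s + 6)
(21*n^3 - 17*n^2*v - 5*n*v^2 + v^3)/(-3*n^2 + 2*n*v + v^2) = -7*n + v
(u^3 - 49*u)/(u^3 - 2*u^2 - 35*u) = (u + 7)/(u + 5)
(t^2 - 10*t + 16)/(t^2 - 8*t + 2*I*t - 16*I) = (t - 2)/(t + 2*I)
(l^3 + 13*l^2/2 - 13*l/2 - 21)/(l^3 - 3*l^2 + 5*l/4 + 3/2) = 2*(2*l^2 + 17*l + 21)/(4*l^2 - 4*l - 3)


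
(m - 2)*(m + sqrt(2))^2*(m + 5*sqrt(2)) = m^4 - 2*m^3 + 7*sqrt(2)*m^3 - 14*sqrt(2)*m^2 + 22*m^2 - 44*m + 10*sqrt(2)*m - 20*sqrt(2)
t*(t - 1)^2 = t^3 - 2*t^2 + t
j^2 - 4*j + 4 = (j - 2)^2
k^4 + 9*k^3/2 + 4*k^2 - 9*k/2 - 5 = (k - 1)*(k + 1)*(k + 2)*(k + 5/2)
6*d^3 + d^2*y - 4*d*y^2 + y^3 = (-3*d + y)*(-2*d + y)*(d + y)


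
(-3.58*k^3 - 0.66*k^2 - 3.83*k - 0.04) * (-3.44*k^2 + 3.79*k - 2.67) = 12.3152*k^5 - 11.2978*k^4 + 20.2324*k^3 - 12.6159*k^2 + 10.0745*k + 0.1068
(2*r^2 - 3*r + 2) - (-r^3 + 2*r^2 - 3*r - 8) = r^3 + 10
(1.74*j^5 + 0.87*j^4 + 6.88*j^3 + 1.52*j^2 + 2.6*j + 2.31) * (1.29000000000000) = 2.2446*j^5 + 1.1223*j^4 + 8.8752*j^3 + 1.9608*j^2 + 3.354*j + 2.9799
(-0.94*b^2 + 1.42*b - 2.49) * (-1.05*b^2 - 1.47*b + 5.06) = 0.987*b^4 - 0.1092*b^3 - 4.2293*b^2 + 10.8455*b - 12.5994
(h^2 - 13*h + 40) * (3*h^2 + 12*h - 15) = 3*h^4 - 27*h^3 - 51*h^2 + 675*h - 600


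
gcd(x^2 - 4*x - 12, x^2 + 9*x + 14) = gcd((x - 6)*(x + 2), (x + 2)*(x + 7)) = x + 2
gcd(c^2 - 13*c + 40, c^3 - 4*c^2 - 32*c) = c - 8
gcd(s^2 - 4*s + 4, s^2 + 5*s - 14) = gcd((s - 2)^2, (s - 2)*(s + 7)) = s - 2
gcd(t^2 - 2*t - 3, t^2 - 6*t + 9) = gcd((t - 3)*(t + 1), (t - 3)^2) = t - 3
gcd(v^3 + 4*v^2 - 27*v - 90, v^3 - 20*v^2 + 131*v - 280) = v - 5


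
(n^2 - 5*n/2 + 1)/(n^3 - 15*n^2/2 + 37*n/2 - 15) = (2*n - 1)/(2*n^2 - 11*n + 15)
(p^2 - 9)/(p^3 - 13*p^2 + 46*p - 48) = (p + 3)/(p^2 - 10*p + 16)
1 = 1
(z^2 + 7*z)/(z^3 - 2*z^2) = (z + 7)/(z*(z - 2))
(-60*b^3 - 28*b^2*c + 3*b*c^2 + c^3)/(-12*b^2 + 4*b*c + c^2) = (10*b^2 + 3*b*c - c^2)/(2*b - c)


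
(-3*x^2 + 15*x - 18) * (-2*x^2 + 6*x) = 6*x^4 - 48*x^3 + 126*x^2 - 108*x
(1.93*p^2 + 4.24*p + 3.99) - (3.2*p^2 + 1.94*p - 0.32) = -1.27*p^2 + 2.3*p + 4.31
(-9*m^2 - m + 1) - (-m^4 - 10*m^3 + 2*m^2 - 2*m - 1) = m^4 + 10*m^3 - 11*m^2 + m + 2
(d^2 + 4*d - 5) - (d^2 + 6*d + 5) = -2*d - 10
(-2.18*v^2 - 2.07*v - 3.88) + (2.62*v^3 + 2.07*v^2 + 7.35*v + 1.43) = 2.62*v^3 - 0.11*v^2 + 5.28*v - 2.45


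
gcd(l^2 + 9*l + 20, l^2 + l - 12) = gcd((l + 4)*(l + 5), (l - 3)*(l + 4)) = l + 4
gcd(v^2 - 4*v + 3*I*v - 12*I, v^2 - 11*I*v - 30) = 1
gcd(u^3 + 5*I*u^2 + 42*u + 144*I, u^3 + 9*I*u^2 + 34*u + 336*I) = u^2 + 2*I*u + 48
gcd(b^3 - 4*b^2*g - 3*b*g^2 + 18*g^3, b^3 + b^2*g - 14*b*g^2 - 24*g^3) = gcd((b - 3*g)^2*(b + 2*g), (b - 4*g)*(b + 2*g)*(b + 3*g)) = b + 2*g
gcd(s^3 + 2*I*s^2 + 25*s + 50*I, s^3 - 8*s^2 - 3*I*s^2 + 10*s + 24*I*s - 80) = s^2 - 3*I*s + 10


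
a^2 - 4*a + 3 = (a - 3)*(a - 1)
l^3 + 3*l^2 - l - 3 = (l - 1)*(l + 1)*(l + 3)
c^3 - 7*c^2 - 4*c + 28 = (c - 7)*(c - 2)*(c + 2)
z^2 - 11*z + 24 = (z - 8)*(z - 3)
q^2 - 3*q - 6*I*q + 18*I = (q - 3)*(q - 6*I)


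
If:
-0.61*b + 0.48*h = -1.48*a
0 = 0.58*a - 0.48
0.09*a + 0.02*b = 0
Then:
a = 0.83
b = -3.72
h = -7.28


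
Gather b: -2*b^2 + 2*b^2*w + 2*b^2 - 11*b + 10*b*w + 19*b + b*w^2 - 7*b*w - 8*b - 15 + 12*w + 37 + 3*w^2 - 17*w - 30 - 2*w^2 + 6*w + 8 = 2*b^2*w + b*(w^2 + 3*w) + w^2 + w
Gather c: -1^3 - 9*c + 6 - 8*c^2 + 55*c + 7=-8*c^2 + 46*c + 12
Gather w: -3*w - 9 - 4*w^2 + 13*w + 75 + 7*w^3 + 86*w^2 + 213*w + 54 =7*w^3 + 82*w^2 + 223*w + 120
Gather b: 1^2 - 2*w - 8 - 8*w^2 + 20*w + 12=-8*w^2 + 18*w + 5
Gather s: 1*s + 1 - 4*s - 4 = -3*s - 3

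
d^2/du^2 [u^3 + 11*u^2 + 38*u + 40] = 6*u + 22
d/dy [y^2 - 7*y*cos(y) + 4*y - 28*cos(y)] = 7*y*sin(y) + 2*y + 28*sin(y) - 7*cos(y) + 4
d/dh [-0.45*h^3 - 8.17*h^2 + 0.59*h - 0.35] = -1.35*h^2 - 16.34*h + 0.59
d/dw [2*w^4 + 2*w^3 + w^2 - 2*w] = 8*w^3 + 6*w^2 + 2*w - 2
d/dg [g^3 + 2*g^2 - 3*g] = 3*g^2 + 4*g - 3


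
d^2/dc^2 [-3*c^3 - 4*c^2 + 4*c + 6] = -18*c - 8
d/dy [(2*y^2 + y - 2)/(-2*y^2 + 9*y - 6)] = 4*(5*y^2 - 8*y + 3)/(4*y^4 - 36*y^3 + 105*y^2 - 108*y + 36)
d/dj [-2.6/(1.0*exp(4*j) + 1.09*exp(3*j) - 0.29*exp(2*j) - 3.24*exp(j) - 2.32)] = (10.4*exp(3*j) + 8.502*exp(2*j) - 1.508*exp(j) - 8.424)*exp(j)/(-1.0*exp(4*j) - 1.09*exp(3*j) + 0.29*exp(2*j) + 3.24*exp(j) + 2.32)^2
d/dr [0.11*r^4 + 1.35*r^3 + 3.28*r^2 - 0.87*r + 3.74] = 0.44*r^3 + 4.05*r^2 + 6.56*r - 0.87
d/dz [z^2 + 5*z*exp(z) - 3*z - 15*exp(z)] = 5*z*exp(z) + 2*z - 10*exp(z) - 3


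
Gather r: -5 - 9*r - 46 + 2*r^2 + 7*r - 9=2*r^2 - 2*r - 60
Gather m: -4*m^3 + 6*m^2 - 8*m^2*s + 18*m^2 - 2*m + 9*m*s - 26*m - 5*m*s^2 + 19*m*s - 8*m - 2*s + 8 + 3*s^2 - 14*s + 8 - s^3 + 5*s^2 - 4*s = -4*m^3 + m^2*(24 - 8*s) + m*(-5*s^2 + 28*s - 36) - s^3 + 8*s^2 - 20*s + 16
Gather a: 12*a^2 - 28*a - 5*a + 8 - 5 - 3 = 12*a^2 - 33*a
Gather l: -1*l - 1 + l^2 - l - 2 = l^2 - 2*l - 3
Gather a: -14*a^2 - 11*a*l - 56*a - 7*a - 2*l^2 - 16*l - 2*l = -14*a^2 + a*(-11*l - 63) - 2*l^2 - 18*l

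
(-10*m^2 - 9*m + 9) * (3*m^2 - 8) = -30*m^4 - 27*m^3 + 107*m^2 + 72*m - 72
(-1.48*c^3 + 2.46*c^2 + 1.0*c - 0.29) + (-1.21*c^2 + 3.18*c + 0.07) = -1.48*c^3 + 1.25*c^2 + 4.18*c - 0.22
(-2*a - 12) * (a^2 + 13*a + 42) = -2*a^3 - 38*a^2 - 240*a - 504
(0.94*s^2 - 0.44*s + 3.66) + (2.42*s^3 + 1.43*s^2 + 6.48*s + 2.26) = 2.42*s^3 + 2.37*s^2 + 6.04*s + 5.92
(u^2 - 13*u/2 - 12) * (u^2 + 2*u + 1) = u^4 - 9*u^3/2 - 24*u^2 - 61*u/2 - 12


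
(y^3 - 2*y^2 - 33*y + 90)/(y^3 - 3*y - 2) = (-y^3 + 2*y^2 + 33*y - 90)/(-y^3 + 3*y + 2)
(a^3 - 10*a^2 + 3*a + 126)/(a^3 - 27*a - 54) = (a - 7)/(a + 3)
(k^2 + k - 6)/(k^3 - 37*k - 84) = (k - 2)/(k^2 - 3*k - 28)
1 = 1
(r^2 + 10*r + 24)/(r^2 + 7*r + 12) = (r + 6)/(r + 3)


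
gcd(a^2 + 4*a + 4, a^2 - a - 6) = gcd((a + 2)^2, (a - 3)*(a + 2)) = a + 2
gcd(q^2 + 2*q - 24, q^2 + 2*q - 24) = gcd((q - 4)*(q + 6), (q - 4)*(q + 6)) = q^2 + 2*q - 24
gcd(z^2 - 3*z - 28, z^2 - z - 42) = z - 7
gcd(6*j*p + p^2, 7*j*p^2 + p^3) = p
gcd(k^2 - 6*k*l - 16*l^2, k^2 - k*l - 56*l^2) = k - 8*l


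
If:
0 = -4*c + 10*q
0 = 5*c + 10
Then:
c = -2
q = -4/5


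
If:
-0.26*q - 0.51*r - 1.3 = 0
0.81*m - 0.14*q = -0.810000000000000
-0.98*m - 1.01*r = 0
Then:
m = -2.78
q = -10.29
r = 2.70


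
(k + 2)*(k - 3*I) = k^2 + 2*k - 3*I*k - 6*I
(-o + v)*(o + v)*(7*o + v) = -7*o^3 - o^2*v + 7*o*v^2 + v^3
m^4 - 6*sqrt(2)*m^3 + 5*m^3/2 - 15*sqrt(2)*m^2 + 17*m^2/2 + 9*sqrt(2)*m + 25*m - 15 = (m - 1/2)*(m + 3)*(m - 5*sqrt(2))*(m - sqrt(2))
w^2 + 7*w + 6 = (w + 1)*(w + 6)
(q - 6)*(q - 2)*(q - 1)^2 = q^4 - 10*q^3 + 29*q^2 - 32*q + 12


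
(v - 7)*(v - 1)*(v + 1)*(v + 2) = v^4 - 5*v^3 - 15*v^2 + 5*v + 14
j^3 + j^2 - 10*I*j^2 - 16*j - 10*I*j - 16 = (j + 1)*(j - 8*I)*(j - 2*I)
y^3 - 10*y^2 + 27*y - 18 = (y - 6)*(y - 3)*(y - 1)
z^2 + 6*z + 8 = (z + 2)*(z + 4)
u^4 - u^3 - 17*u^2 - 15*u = u*(u - 5)*(u + 1)*(u + 3)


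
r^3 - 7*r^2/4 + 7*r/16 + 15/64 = (r - 5/4)*(r - 3/4)*(r + 1/4)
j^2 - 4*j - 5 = (j - 5)*(j + 1)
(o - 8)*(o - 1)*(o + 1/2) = o^3 - 17*o^2/2 + 7*o/2 + 4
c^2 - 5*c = c*(c - 5)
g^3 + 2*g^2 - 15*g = g*(g - 3)*(g + 5)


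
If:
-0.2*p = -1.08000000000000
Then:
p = 5.40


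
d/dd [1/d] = -1/d^2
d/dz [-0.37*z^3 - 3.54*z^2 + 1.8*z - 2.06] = -1.11*z^2 - 7.08*z + 1.8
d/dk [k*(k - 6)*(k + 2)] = 3*k^2 - 8*k - 12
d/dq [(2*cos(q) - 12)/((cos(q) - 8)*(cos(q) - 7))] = 2*(cos(q)^2 - 12*cos(q) + 34)*sin(q)/((cos(q) - 8)^2*(cos(q) - 7)^2)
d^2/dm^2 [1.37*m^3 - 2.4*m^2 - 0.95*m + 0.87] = 8.22*m - 4.8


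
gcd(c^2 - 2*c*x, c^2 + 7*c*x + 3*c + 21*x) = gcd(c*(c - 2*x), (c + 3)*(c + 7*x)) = 1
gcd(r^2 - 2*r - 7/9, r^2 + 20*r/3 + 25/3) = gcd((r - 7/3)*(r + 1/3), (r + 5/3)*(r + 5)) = 1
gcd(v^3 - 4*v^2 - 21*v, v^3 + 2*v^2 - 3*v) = v^2 + 3*v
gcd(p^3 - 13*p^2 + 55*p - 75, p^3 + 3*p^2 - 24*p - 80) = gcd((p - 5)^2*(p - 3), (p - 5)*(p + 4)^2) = p - 5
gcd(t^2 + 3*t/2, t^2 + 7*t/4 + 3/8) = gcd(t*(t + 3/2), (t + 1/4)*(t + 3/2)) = t + 3/2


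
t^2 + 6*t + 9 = (t + 3)^2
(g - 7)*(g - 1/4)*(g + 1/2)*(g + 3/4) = g^4 - 6*g^3 - 111*g^2/16 - 17*g/32 + 21/32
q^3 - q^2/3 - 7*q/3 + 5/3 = (q - 1)^2*(q + 5/3)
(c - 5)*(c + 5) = c^2 - 25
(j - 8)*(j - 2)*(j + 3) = j^3 - 7*j^2 - 14*j + 48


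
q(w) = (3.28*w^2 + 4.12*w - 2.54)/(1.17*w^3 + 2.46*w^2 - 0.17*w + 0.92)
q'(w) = (6.56*w + 4.12)/(1.17*w^3 + 2.46*w^2 - 0.17*w + 0.92) + (-3.51*w^2 - 4.92*w + 0.17)*(3.28*w^2 + 4.12*w - 2.54)/(1.17*w^3 + 2.46*w^2 - 0.17*w + 0.92)^2 = (-3.8376*w^4 - 9.6408*w^3 - 1.7774*w^2 + 18.532*w + 3.3586)/(1.3689*w^6 + 5.7564*w^5 + 5.6538*w^4 + 1.3164*w^3 + 4.5553*w^2 - 0.3128*w + 0.8464)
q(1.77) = 1.01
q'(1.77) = -0.28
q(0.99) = 1.11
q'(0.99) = 0.37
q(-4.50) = -0.82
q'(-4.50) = -0.27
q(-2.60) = -3.47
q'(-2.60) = -9.49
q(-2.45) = -6.39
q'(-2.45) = -40.41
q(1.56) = 1.07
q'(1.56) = -0.26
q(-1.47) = -0.54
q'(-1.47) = -1.96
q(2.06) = 0.94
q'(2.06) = -0.26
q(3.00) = 0.73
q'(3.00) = -0.18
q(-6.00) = -0.56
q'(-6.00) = -0.12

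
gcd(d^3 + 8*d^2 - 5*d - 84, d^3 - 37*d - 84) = d + 4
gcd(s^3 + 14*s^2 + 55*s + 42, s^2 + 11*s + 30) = s + 6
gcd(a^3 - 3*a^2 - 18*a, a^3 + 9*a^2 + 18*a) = a^2 + 3*a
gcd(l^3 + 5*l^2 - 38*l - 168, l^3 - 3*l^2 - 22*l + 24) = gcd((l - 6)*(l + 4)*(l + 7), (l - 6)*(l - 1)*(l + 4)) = l^2 - 2*l - 24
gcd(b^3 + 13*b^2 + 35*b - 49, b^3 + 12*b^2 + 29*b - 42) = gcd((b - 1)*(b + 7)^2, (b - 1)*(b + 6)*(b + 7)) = b^2 + 6*b - 7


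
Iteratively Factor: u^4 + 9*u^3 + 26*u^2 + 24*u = (u + 2)*(u^3 + 7*u^2 + 12*u) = (u + 2)*(u + 3)*(u^2 + 4*u) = (u + 2)*(u + 3)*(u + 4)*(u)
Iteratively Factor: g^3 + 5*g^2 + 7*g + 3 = (g + 1)*(g^2 + 4*g + 3) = (g + 1)^2*(g + 3)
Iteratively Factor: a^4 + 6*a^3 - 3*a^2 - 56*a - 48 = (a + 4)*(a^3 + 2*a^2 - 11*a - 12) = (a + 1)*(a + 4)*(a^2 + a - 12) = (a + 1)*(a + 4)^2*(a - 3)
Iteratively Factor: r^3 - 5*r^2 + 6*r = (r - 2)*(r^2 - 3*r) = r*(r - 2)*(r - 3)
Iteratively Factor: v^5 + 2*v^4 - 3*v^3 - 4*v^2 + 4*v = (v - 1)*(v^4 + 3*v^3 - 4*v) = (v - 1)*(v + 2)*(v^3 + v^2 - 2*v) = v*(v - 1)*(v + 2)*(v^2 + v - 2) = v*(v - 1)^2*(v + 2)*(v + 2)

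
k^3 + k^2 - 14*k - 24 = (k - 4)*(k + 2)*(k + 3)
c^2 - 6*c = c*(c - 6)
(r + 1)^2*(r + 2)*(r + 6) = r^4 + 10*r^3 + 29*r^2 + 32*r + 12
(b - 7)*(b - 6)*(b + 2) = b^3 - 11*b^2 + 16*b + 84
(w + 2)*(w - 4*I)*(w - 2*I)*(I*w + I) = I*w^4 + 6*w^3 + 3*I*w^3 + 18*w^2 - 6*I*w^2 + 12*w - 24*I*w - 16*I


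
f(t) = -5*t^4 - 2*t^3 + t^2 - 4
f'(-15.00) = 66120.00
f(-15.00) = -246154.00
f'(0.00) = 0.00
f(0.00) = -4.00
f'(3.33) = -798.39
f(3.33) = -681.58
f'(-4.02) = 1194.29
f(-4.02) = -1163.70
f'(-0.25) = -0.56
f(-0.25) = -3.93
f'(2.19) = -234.47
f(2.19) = -135.22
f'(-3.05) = 505.54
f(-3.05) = -370.63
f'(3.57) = -979.32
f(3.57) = -894.42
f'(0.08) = 0.11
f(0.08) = -3.99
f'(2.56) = -369.75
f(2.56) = -245.75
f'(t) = -20*t^3 - 6*t^2 + 2*t = 2*t*(-10*t^2 - 3*t + 1)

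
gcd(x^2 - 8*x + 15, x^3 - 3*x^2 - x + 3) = x - 3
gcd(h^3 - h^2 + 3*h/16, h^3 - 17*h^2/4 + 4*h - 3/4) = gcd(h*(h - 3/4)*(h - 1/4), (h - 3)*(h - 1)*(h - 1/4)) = h - 1/4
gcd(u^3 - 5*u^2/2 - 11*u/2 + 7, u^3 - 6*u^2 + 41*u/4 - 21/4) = u^2 - 9*u/2 + 7/2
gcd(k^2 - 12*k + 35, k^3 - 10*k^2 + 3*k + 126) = k - 7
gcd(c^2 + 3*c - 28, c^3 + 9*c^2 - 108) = 1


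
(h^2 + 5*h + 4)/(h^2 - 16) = (h + 1)/(h - 4)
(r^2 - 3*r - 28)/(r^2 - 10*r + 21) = (r + 4)/(r - 3)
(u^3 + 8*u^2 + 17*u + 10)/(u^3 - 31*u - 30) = (u + 2)/(u - 6)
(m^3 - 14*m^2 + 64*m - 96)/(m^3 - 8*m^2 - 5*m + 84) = (m^2 - 10*m + 24)/(m^2 - 4*m - 21)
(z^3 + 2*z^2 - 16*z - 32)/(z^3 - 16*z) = (z + 2)/z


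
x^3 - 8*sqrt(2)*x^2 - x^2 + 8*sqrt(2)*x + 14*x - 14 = (x - 1)*(x - 7*sqrt(2))*(x - sqrt(2))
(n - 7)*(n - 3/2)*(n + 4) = n^3 - 9*n^2/2 - 47*n/2 + 42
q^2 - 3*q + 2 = (q - 2)*(q - 1)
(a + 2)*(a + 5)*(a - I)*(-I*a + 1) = -I*a^4 - 7*I*a^3 - 11*I*a^2 - 7*I*a - 10*I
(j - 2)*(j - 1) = j^2 - 3*j + 2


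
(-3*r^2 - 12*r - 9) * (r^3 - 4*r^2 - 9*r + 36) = -3*r^5 + 66*r^3 + 36*r^2 - 351*r - 324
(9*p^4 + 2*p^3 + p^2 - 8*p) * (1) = 9*p^4 + 2*p^3 + p^2 - 8*p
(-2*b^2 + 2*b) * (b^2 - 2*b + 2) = -2*b^4 + 6*b^3 - 8*b^2 + 4*b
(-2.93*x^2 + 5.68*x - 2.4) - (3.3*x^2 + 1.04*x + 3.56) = -6.23*x^2 + 4.64*x - 5.96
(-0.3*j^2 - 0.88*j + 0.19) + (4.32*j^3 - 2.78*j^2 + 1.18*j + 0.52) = 4.32*j^3 - 3.08*j^2 + 0.3*j + 0.71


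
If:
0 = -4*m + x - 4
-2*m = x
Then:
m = -2/3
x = 4/3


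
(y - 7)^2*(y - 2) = y^3 - 16*y^2 + 77*y - 98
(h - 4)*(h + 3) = h^2 - h - 12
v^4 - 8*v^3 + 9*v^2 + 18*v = v*(v - 6)*(v - 3)*(v + 1)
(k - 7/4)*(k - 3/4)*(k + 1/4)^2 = k^4 - 2*k^3 + k^2/8 + k/2 + 21/256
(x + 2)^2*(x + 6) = x^3 + 10*x^2 + 28*x + 24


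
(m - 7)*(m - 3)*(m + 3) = m^3 - 7*m^2 - 9*m + 63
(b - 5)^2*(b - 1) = b^3 - 11*b^2 + 35*b - 25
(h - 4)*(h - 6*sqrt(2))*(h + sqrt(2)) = h^3 - 5*sqrt(2)*h^2 - 4*h^2 - 12*h + 20*sqrt(2)*h + 48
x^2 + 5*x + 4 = (x + 1)*(x + 4)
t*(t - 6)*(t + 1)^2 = t^4 - 4*t^3 - 11*t^2 - 6*t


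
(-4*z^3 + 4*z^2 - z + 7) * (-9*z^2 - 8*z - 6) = 36*z^5 - 4*z^4 + z^3 - 79*z^2 - 50*z - 42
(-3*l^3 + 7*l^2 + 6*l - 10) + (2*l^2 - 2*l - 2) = -3*l^3 + 9*l^2 + 4*l - 12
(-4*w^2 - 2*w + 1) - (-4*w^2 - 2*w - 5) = 6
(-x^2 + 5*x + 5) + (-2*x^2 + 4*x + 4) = -3*x^2 + 9*x + 9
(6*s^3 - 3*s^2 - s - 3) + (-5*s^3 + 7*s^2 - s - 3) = s^3 + 4*s^2 - 2*s - 6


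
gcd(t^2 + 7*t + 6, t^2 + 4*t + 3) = t + 1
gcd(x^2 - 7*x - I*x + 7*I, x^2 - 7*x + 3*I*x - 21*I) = x - 7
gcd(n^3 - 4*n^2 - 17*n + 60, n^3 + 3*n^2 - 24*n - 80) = n^2 - n - 20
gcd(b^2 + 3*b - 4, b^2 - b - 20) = b + 4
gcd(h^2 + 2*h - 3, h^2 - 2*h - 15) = h + 3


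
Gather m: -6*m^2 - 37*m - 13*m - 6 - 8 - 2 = -6*m^2 - 50*m - 16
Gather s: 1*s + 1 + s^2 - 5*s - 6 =s^2 - 4*s - 5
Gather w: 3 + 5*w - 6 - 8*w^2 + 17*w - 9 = -8*w^2 + 22*w - 12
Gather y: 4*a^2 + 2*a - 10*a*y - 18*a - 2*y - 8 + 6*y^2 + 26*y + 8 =4*a^2 - 16*a + 6*y^2 + y*(24 - 10*a)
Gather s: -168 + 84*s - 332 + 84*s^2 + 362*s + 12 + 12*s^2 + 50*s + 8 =96*s^2 + 496*s - 480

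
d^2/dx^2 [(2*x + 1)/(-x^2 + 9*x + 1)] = 2*((2*x - 9)^2*(2*x + 1) + (6*x - 17)*(-x^2 + 9*x + 1))/(-x^2 + 9*x + 1)^3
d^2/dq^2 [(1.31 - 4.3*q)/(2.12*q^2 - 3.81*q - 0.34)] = ((4.24*q - 3.81)*(4.3*q - 1.31)*(8.48*q - 7.62) + (54.696*q - 38.3204)*(-2.12*q^2 + 3.81*q + 0.34))/(-2.12*q^2 + 3.81*q + 0.34)^3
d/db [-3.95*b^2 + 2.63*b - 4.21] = 2.63 - 7.9*b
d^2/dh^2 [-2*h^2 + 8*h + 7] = -4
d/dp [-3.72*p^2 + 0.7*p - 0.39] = 0.7 - 7.44*p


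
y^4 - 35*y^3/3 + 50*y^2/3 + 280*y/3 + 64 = (y - 8)*(y - 6)*(y + 1)*(y + 4/3)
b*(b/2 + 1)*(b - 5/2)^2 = b^4/2 - 3*b^3/2 - 15*b^2/8 + 25*b/4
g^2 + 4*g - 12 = (g - 2)*(g + 6)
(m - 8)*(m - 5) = m^2 - 13*m + 40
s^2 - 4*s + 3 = (s - 3)*(s - 1)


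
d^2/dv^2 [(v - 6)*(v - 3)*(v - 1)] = 6*v - 20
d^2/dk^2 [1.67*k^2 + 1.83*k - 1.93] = 3.34000000000000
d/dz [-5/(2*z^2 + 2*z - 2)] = 5*(2*z + 1)/(2*(z^2 + z - 1)^2)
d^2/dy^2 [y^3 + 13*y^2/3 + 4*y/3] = 6*y + 26/3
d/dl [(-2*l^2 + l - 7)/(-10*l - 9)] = (20*l^2 + 36*l - 79)/(100*l^2 + 180*l + 81)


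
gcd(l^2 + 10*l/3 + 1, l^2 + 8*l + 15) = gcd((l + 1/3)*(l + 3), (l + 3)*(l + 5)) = l + 3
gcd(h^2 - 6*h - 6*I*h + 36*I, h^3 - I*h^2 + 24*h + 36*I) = h - 6*I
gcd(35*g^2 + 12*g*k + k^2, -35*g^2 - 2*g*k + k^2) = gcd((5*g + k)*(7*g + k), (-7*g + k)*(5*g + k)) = 5*g + k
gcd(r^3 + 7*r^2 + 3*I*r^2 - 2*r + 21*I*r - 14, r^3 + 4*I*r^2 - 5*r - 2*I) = r^2 + 3*I*r - 2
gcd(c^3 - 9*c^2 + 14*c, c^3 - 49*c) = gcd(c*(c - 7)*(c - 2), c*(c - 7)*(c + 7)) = c^2 - 7*c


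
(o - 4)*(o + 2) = o^2 - 2*o - 8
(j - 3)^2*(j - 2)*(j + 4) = j^4 - 4*j^3 - 11*j^2 + 66*j - 72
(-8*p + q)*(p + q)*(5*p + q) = -40*p^3 - 43*p^2*q - 2*p*q^2 + q^3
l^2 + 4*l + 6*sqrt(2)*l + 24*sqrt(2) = (l + 4)*(l + 6*sqrt(2))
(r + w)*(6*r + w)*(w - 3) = 6*r^2*w - 18*r^2 + 7*r*w^2 - 21*r*w + w^3 - 3*w^2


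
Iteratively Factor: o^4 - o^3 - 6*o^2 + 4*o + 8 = (o + 2)*(o^3 - 3*o^2 + 4) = (o + 1)*(o + 2)*(o^2 - 4*o + 4) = (o - 2)*(o + 1)*(o + 2)*(o - 2)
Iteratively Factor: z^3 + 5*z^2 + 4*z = (z)*(z^2 + 5*z + 4) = z*(z + 4)*(z + 1)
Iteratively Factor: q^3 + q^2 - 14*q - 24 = (q + 3)*(q^2 - 2*q - 8) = (q - 4)*(q + 3)*(q + 2)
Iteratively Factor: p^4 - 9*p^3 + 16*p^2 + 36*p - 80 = (p - 4)*(p^3 - 5*p^2 - 4*p + 20) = (p - 4)*(p + 2)*(p^2 - 7*p + 10) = (p - 5)*(p - 4)*(p + 2)*(p - 2)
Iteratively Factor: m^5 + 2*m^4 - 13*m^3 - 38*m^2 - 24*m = (m)*(m^4 + 2*m^3 - 13*m^2 - 38*m - 24) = m*(m + 1)*(m^3 + m^2 - 14*m - 24) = m*(m + 1)*(m + 2)*(m^2 - m - 12) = m*(m - 4)*(m + 1)*(m + 2)*(m + 3)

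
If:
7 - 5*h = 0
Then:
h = 7/5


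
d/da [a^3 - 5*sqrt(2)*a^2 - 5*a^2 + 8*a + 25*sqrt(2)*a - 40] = 3*a^2 - 10*sqrt(2)*a - 10*a + 8 + 25*sqrt(2)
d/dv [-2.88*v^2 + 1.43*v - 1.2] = 1.43 - 5.76*v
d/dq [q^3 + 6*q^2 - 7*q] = 3*q^2 + 12*q - 7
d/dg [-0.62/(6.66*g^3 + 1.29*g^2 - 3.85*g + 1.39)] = (12.3876*g^2 + 1.5996*g - 2.387)/(6.66*g^3 + 1.29*g^2 - 3.85*g + 1.39)^2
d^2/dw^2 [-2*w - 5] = 0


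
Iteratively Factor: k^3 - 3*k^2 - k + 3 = (k + 1)*(k^2 - 4*k + 3) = (k - 3)*(k + 1)*(k - 1)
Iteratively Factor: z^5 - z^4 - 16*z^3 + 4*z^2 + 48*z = (z + 2)*(z^4 - 3*z^3 - 10*z^2 + 24*z) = (z - 2)*(z + 2)*(z^3 - z^2 - 12*z) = (z - 2)*(z + 2)*(z + 3)*(z^2 - 4*z) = z*(z - 2)*(z + 2)*(z + 3)*(z - 4)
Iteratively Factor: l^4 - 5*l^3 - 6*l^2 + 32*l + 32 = (l + 2)*(l^3 - 7*l^2 + 8*l + 16) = (l - 4)*(l + 2)*(l^2 - 3*l - 4) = (l - 4)*(l + 1)*(l + 2)*(l - 4)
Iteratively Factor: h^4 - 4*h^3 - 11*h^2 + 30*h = (h - 5)*(h^3 + h^2 - 6*h) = (h - 5)*(h + 3)*(h^2 - 2*h) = (h - 5)*(h - 2)*(h + 3)*(h)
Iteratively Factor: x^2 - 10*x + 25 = (x - 5)*(x - 5)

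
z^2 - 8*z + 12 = (z - 6)*(z - 2)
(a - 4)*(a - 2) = a^2 - 6*a + 8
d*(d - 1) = d^2 - d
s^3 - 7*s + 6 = (s - 2)*(s - 1)*(s + 3)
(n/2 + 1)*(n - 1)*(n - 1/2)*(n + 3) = n^4/2 + 7*n^3/4 - n^2/2 - 13*n/4 + 3/2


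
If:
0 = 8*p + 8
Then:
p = -1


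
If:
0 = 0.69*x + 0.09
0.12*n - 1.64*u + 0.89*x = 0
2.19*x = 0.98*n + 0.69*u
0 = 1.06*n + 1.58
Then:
No Solution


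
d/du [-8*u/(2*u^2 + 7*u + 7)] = 8*(2*u^2 - 7)/(4*u^4 + 28*u^3 + 77*u^2 + 98*u + 49)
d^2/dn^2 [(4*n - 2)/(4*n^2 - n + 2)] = 4*(6*(1 - 4*n)*(4*n^2 - n + 2) + (2*n - 1)*(8*n - 1)^2)/(4*n^2 - n + 2)^3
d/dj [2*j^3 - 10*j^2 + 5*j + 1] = 6*j^2 - 20*j + 5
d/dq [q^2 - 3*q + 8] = 2*q - 3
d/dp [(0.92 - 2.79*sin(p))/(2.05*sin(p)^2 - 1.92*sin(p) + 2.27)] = (5.7195*sin(p)^2 - 3.772*sin(p) - 4.5669)*cos(p)/(4.2025*sin(p)^4 - 7.872*sin(p)^3 + 12.9934*sin(p)^2 - 8.7168*sin(p) + 5.1529)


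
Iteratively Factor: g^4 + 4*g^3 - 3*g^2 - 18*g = (g + 3)*(g^3 + g^2 - 6*g) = (g - 2)*(g + 3)*(g^2 + 3*g) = g*(g - 2)*(g + 3)*(g + 3)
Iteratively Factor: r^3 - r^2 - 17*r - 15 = (r + 1)*(r^2 - 2*r - 15) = (r - 5)*(r + 1)*(r + 3)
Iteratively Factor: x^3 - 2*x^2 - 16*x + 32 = (x - 4)*(x^2 + 2*x - 8) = (x - 4)*(x - 2)*(x + 4)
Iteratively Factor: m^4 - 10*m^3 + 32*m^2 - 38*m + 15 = (m - 1)*(m^3 - 9*m^2 + 23*m - 15) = (m - 5)*(m - 1)*(m^2 - 4*m + 3) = (m - 5)*(m - 1)^2*(m - 3)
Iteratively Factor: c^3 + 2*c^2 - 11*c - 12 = (c + 1)*(c^2 + c - 12) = (c - 3)*(c + 1)*(c + 4)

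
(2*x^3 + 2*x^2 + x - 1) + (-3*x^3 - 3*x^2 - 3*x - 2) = -x^3 - x^2 - 2*x - 3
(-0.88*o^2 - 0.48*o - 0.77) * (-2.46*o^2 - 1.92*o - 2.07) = 2.1648*o^4 + 2.8704*o^3 + 4.6374*o^2 + 2.472*o + 1.5939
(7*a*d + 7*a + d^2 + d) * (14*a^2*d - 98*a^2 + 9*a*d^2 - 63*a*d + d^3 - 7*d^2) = 98*a^3*d^2 - 588*a^3*d - 686*a^3 + 77*a^2*d^3 - 462*a^2*d^2 - 539*a^2*d + 16*a*d^4 - 96*a*d^3 - 112*a*d^2 + d^5 - 6*d^4 - 7*d^3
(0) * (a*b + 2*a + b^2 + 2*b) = 0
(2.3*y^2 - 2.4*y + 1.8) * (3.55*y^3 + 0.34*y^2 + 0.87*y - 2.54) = 8.165*y^5 - 7.738*y^4 + 7.575*y^3 - 7.318*y^2 + 7.662*y - 4.572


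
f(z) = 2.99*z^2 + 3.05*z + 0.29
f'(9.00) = 56.87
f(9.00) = 269.93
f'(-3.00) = -14.89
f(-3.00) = 18.05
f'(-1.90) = -8.31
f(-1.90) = 5.29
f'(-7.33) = -40.78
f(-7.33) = 138.58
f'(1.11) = 9.69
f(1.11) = 7.36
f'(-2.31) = -10.76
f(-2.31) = 9.20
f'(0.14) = 3.89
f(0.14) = 0.78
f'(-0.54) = -0.18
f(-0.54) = -0.49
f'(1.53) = 12.20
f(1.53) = 11.96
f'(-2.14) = -9.75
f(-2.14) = 7.46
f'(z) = 5.98*z + 3.05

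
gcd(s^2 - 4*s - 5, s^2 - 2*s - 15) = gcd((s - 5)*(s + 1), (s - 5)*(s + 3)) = s - 5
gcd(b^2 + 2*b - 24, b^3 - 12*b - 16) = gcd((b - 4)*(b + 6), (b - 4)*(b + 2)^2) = b - 4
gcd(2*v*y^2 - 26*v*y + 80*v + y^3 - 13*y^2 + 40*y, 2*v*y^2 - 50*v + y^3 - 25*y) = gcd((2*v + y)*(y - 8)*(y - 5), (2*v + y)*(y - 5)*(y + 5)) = 2*v*y - 10*v + y^2 - 5*y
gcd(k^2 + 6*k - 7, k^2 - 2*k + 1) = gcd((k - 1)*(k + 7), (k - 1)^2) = k - 1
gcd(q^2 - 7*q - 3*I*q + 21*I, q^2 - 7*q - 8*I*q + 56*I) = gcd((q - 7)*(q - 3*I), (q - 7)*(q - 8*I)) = q - 7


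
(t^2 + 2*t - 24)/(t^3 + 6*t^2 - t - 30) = (t^2 + 2*t - 24)/(t^3 + 6*t^2 - t - 30)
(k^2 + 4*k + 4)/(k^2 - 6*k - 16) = (k + 2)/(k - 8)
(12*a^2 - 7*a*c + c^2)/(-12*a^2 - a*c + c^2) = (-3*a + c)/(3*a + c)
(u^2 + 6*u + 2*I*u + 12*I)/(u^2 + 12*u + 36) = (u + 2*I)/(u + 6)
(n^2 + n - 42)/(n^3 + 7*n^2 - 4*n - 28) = (n - 6)/(n^2 - 4)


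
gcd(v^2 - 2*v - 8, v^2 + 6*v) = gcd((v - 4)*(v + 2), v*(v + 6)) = 1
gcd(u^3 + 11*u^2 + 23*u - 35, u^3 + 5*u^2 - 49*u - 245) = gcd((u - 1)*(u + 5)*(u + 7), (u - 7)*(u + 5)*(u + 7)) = u^2 + 12*u + 35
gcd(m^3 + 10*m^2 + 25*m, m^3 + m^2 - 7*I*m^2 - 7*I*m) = m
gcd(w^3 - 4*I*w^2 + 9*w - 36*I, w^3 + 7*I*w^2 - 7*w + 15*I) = w + 3*I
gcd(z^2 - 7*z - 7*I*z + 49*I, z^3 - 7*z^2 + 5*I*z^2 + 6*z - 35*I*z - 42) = z - 7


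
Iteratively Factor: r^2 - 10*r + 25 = (r - 5)*(r - 5)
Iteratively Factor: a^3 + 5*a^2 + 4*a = (a + 4)*(a^2 + a) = (a + 1)*(a + 4)*(a)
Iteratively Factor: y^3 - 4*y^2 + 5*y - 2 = (y - 2)*(y^2 - 2*y + 1) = (y - 2)*(y - 1)*(y - 1)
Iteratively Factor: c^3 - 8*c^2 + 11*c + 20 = (c + 1)*(c^2 - 9*c + 20) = (c - 4)*(c + 1)*(c - 5)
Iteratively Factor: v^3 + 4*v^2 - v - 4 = (v + 1)*(v^2 + 3*v - 4) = (v - 1)*(v + 1)*(v + 4)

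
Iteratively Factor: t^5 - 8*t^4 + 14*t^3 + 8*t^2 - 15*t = (t - 5)*(t^4 - 3*t^3 - t^2 + 3*t) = (t - 5)*(t - 3)*(t^3 - t) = t*(t - 5)*(t - 3)*(t^2 - 1) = t*(t - 5)*(t - 3)*(t + 1)*(t - 1)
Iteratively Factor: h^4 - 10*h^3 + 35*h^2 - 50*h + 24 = (h - 1)*(h^3 - 9*h^2 + 26*h - 24) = (h - 2)*(h - 1)*(h^2 - 7*h + 12) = (h - 3)*(h - 2)*(h - 1)*(h - 4)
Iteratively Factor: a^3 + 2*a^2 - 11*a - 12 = (a + 1)*(a^2 + a - 12) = (a - 3)*(a + 1)*(a + 4)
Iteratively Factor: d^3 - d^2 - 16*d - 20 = (d - 5)*(d^2 + 4*d + 4) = (d - 5)*(d + 2)*(d + 2)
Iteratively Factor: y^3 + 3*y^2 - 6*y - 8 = (y + 1)*(y^2 + 2*y - 8) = (y - 2)*(y + 1)*(y + 4)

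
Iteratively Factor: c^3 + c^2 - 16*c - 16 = (c + 4)*(c^2 - 3*c - 4) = (c - 4)*(c + 4)*(c + 1)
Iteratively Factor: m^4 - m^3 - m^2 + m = (m + 1)*(m^3 - 2*m^2 + m) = m*(m + 1)*(m^2 - 2*m + 1) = m*(m - 1)*(m + 1)*(m - 1)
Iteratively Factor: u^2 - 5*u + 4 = (u - 1)*(u - 4)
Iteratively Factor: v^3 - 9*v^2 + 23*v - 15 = (v - 1)*(v^2 - 8*v + 15) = (v - 5)*(v - 1)*(v - 3)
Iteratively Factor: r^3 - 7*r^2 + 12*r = (r - 3)*(r^2 - 4*r) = r*(r - 3)*(r - 4)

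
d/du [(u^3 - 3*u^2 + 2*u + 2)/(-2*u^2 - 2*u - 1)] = (-2*u^4 - 4*u^3 + 7*u^2 + 14*u + 2)/(4*u^4 + 8*u^3 + 8*u^2 + 4*u + 1)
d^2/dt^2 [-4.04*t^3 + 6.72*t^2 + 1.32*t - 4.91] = 13.44 - 24.24*t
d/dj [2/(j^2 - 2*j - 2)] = 4*(1 - j)/(-j^2 + 2*j + 2)^2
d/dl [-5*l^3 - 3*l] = -15*l^2 - 3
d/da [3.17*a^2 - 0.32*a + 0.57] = 6.34*a - 0.32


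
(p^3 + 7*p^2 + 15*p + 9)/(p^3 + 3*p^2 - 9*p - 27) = (p + 1)/(p - 3)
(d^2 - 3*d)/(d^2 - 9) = d/(d + 3)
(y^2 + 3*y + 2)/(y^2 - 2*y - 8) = (y + 1)/(y - 4)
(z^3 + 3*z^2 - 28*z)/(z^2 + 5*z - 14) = z*(z - 4)/(z - 2)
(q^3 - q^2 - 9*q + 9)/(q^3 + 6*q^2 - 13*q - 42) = (q^2 + 2*q - 3)/(q^2 + 9*q + 14)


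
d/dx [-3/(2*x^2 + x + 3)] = 3*(4*x + 1)/(2*x^2 + x + 3)^2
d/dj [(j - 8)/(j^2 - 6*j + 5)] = (j^2 - 6*j - 2*(j - 8)*(j - 3) + 5)/(j^2 - 6*j + 5)^2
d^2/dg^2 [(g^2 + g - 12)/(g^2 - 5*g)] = 12*(g^3 - 6*g^2 + 30*g - 50)/(g^3*(g^3 - 15*g^2 + 75*g - 125))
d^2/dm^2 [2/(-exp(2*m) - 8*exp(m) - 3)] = 8*((exp(m) + 2)*(exp(2*m) + 8*exp(m) + 3) - 2*(exp(m) + 4)^2*exp(m))*exp(m)/(exp(2*m) + 8*exp(m) + 3)^3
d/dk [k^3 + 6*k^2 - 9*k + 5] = 3*k^2 + 12*k - 9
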